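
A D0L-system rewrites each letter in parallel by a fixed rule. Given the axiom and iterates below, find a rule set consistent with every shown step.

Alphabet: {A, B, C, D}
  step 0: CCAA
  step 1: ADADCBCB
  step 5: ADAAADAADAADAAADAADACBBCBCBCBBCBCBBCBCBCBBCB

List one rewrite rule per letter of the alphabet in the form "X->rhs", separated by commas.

  step 0 ⇒ step 1: CCAA ⇒ AD·AD·CB·CB
    A ↦ CB
    C ↦ AD
    B ↦ A  (constrained at step 1)
    D ↦ B  (constrained at step 1)

A->CB, B->A, C->AD, D->B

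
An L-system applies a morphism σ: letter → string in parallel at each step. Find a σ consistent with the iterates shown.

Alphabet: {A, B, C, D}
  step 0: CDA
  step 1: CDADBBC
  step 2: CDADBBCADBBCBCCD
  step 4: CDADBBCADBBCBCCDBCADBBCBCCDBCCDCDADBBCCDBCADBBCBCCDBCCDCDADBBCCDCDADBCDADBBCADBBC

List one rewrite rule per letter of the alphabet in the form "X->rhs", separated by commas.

A->BC, B->BC, C->CD, D->ADB

  step 1 ⇒ step 2: CDADBBC ⇒ CD·ADB·BC·ADB·BC·BC·CD
    A ↦ BC
    B ↦ BC
    C ↦ CD
    D ↦ ADB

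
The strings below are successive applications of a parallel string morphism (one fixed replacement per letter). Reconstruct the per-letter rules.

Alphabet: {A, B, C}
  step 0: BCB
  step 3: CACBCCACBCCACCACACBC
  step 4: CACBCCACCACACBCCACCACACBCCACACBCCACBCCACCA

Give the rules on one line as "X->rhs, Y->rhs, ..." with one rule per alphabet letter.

A->CBC, B->C, C->CA

  step 3 ⇒ step 4: CACBCCACBCCACCACACBC ⇒ CA·CBC·CA·C·CA·CA·CBC·CA·C·CA·CA·CBC·CA·CA·CBC·CA·CBC·CA·C·CA
    A ↦ CBC
    B ↦ C
    C ↦ CA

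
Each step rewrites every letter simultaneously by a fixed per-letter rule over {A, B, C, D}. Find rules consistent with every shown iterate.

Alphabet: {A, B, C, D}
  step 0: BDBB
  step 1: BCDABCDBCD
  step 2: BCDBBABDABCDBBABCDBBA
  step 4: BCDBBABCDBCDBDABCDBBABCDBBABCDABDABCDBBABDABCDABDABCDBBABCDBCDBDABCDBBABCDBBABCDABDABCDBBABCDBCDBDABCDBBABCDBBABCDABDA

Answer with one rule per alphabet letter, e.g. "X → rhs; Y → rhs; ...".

A->BDA, B->BCD, C->BB, D->A

  step 1 ⇒ step 2: BCDABCDBCD ⇒ BCD·BB·A·BDA·BCD·BB·A·BCD·BB·A
    A ↦ BDA
    B ↦ BCD
    C ↦ BB
    D ↦ A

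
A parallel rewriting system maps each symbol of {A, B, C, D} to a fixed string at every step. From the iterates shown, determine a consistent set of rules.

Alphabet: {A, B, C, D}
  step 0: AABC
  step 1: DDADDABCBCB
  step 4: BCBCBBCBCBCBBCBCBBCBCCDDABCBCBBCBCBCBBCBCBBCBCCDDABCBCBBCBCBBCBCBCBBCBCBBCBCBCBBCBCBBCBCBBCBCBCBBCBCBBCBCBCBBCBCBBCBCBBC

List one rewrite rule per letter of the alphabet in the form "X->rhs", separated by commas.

A->DDA, B->BC, C->BCB, D->C

  step 0 ⇒ step 1: AABC ⇒ DDA·DDA·BC·BCB
    A ↦ DDA
    B ↦ BC
    C ↦ BCB
    D ↦ C  (constrained at step 1)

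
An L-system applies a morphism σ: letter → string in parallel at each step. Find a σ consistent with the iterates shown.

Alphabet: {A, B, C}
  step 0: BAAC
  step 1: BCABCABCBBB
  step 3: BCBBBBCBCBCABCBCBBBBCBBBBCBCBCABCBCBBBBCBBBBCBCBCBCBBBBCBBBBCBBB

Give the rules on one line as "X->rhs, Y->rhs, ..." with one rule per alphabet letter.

A->ABC, B->BC, C->BBB

  step 0 ⇒ step 1: BAAC ⇒ BC·ABC·ABC·BBB
    A ↦ ABC
    B ↦ BC
    C ↦ BBB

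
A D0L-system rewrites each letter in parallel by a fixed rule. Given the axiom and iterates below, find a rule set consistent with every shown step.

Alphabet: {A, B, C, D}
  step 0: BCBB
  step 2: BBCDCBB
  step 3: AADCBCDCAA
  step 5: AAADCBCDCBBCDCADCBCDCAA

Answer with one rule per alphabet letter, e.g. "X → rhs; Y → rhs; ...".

A->B, B->A, C->DC, D->BC

  step 2 ⇒ step 3: BBCDCBB ⇒ A·A·DC·BC·DC·A·A
    B ↦ A
    C ↦ DC
    D ↦ BC
    A ↦ B  (constrained at step 3)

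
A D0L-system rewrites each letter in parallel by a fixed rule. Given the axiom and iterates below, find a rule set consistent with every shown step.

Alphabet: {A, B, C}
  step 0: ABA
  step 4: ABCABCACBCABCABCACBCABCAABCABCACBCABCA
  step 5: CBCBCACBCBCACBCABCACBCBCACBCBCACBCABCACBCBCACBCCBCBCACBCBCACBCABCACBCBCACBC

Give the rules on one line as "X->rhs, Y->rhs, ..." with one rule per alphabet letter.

  step 4 ⇒ step 5: ABCABCACBCABCABCACBCABCAABCABCACBCABCA ⇒ CBC·BC·A·CBC·BC·A·CBC·A·BC·A·CBC·BC·A·CBC·BC·A·CBC·A·BC·A·CBC·BC·A·CBC·CBC·BC·A·CBC·BC·A·CBC·A·BC·A·CBC·BC·A·CBC
    A ↦ CBC
    B ↦ BC
    C ↦ A

A->CBC, B->BC, C->A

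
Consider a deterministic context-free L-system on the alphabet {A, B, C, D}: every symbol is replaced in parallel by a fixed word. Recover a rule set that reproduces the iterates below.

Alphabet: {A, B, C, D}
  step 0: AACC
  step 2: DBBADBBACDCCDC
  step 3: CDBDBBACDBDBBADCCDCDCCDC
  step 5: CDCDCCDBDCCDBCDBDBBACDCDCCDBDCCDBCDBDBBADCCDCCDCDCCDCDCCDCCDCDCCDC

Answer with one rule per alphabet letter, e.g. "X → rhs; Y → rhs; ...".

  step 2 ⇒ step 3: DBBADBBACDCCDC ⇒ C·DB·DB·BA·C·DB·DB·BA·DC·C·DC·DC·C·DC
    A ↦ BA
    B ↦ DB
    C ↦ DC
    D ↦ C

A->BA, B->DB, C->DC, D->C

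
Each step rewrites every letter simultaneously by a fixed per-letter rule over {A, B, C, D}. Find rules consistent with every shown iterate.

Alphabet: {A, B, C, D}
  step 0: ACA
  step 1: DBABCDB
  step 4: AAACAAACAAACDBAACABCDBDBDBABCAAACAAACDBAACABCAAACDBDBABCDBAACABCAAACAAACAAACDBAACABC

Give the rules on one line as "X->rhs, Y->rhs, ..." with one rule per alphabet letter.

  step 0 ⇒ step 1: ACA ⇒ DB·ABC·DB
    A ↦ DB
    C ↦ ABC
    B ↦ AAC  (constrained at step 1)
    D ↦ A  (constrained at step 1)

A->DB, B->AAC, C->ABC, D->A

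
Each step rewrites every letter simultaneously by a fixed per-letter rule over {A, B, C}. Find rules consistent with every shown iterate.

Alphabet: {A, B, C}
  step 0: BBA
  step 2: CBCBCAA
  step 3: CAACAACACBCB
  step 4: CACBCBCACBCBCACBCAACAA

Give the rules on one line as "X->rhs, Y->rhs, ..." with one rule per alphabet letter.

  step 3 ⇒ step 4: CAACAACACBCB ⇒ CA·CB·CB·CA·CB·CB·CA·CB·CA·A·CA·A
    A ↦ CB
    B ↦ A
    C ↦ CA

A->CB, B->A, C->CA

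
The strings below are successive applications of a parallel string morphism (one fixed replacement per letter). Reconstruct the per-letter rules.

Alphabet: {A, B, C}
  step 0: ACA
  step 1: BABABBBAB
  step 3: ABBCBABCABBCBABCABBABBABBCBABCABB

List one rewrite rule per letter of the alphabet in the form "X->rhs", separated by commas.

A->BAB, B->C, C->ABB

  step 0 ⇒ step 1: ACA ⇒ BAB·ABB·BAB
    A ↦ BAB
    C ↦ ABB
    B ↦ C  (constrained at step 1)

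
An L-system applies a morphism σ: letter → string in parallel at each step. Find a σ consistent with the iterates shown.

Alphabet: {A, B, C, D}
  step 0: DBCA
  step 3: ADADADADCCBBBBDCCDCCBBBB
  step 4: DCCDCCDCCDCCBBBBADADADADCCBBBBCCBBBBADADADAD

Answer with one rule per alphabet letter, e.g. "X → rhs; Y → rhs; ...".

A->D, B->AD, C->BB, D->CC

  step 3 ⇒ step 4: ADADADADCCBBBBDCCDCCBBBB ⇒ D·CC·D·CC·D·CC·D·CC·BB·BB·AD·AD·AD·AD·CC·BB·BB·CC·BB·BB·AD·AD·AD·AD
    A ↦ D
    B ↦ AD
    C ↦ BB
    D ↦ CC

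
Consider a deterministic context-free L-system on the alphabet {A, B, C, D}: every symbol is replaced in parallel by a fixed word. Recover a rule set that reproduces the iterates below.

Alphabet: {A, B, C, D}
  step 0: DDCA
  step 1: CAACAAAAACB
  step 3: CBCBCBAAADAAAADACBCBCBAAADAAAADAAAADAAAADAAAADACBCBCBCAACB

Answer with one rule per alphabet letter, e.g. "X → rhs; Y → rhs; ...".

A->CB, B->DA, C->AAA, D->CAA

  step 0 ⇒ step 1: DDCA ⇒ CAA·CAA·AAA·CB
    A ↦ CB
    C ↦ AAA
    D ↦ CAA
    B ↦ DA  (constrained at step 1)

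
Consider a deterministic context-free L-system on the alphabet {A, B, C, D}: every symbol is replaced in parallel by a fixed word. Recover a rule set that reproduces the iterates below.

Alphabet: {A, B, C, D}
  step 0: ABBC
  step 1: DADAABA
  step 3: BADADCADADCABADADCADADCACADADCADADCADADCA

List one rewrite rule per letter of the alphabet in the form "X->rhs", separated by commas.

A->DAD, B->A, C->BA, D->CA

  step 0 ⇒ step 1: ABBC ⇒ DAD·A·A·BA
    A ↦ DAD
    B ↦ A
    C ↦ BA
    D ↦ CA  (constrained at step 1)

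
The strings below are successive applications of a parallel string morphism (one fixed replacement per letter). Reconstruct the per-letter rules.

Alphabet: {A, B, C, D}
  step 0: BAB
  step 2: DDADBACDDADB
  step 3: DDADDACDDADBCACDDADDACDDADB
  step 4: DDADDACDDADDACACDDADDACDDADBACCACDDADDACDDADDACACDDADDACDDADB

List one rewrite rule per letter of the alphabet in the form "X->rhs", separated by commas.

A->C, B->DB, C->AC, D->DDA

  step 3 ⇒ step 4: DDADDACDDADBCACDDADDACDDADB ⇒ DDA·DDA·C·DDA·DDA·C·AC·DDA·DDA·C·DDA·DB·AC·C·AC·DDA·DDA·C·DDA·DDA·C·AC·DDA·DDA·C·DDA·DB
    A ↦ C
    B ↦ DB
    C ↦ AC
    D ↦ DDA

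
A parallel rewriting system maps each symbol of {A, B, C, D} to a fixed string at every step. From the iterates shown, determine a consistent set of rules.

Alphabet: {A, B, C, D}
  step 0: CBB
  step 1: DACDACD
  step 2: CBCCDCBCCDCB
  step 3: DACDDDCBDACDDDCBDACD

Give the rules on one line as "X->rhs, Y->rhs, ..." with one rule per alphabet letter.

A->CC, B->ACD, C->D, D->CB

  step 2 ⇒ step 3: CBCCDCBCCDCB ⇒ D·ACD·D·D·CB·D·ACD·D·D·CB·D·ACD
    B ↦ ACD
    C ↦ D
    D ↦ CB
  step 1 ⇒ step 2: DACDACD ⇒ CB·CC·D·CB·CC·D·CB
    A ↦ CC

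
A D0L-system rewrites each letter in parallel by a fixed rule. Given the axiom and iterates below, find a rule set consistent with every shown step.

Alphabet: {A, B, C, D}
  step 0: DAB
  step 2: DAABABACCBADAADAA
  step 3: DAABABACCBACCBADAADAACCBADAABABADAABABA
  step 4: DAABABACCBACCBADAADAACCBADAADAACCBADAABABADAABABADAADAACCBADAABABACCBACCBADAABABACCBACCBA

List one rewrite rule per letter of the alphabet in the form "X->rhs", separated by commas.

  step 3 ⇒ step 4: DAABABACCBACCBADAADAACCBADAABABADAABABA ⇒ DAA·BA·BA·CC·BA·CC·BA·DAA·DAA·CC·BA·DAA·DAA·CC·BA·DAA·BA·BA·DAA·BA·BA·DAA·DAA·CC·BA·DAA·BA·BA·CC·BA·CC·BA·DAA·BA·BA·CC·BA·CC·BA
    A ↦ BA
    B ↦ CC
    C ↦ DAA
    D ↦ DAA

A->BA, B->CC, C->DAA, D->DAA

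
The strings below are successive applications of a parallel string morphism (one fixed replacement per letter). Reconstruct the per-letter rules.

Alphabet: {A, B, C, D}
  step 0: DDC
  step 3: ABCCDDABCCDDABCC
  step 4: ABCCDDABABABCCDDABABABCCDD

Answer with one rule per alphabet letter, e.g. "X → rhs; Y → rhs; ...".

A->AB, B->CC, C->D, D->AB

  step 3 ⇒ step 4: ABCCDDABCCDDABCC ⇒ AB·CC·D·D·AB·AB·AB·CC·D·D·AB·AB·AB·CC·D·D
    A ↦ AB
    B ↦ CC
    C ↦ D
    D ↦ AB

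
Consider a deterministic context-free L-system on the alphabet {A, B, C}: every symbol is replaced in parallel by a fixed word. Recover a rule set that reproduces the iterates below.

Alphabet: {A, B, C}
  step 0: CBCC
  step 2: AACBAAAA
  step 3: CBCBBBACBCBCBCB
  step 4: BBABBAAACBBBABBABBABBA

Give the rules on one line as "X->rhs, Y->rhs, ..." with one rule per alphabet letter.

A->CB, B->A, C->BB

  step 3 ⇒ step 4: CBCBBBACBCBCBCB ⇒ BB·A·BB·A·A·A·CB·BB·A·BB·A·BB·A·BB·A
    A ↦ CB
    B ↦ A
    C ↦ BB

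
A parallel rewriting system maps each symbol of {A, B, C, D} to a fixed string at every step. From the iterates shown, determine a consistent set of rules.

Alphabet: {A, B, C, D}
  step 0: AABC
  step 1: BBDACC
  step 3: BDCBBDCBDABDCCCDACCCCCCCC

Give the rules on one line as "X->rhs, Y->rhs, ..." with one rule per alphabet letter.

  step 0 ⇒ step 1: AABC ⇒ B·B·DA·CC
    A ↦ B
    B ↦ DA
    C ↦ CC
    D ↦ BDC  (constrained at step 1)

A->B, B->DA, C->CC, D->BDC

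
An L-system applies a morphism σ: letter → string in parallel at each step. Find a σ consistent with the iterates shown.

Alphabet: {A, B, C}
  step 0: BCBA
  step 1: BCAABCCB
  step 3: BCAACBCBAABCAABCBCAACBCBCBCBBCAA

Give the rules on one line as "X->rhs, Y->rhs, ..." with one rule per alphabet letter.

A->CB, B->BC, C->AA

  step 0 ⇒ step 1: BCBA ⇒ BC·AA·BC·CB
    A ↦ CB
    B ↦ BC
    C ↦ AA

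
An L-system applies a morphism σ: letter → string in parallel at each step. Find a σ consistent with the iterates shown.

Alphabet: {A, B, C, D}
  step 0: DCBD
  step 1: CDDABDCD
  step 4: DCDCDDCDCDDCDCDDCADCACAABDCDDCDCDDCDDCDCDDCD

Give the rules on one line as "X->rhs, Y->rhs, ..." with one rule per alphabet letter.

  step 0 ⇒ step 1: DCBD ⇒ CD·D·ABD·CD
    B ↦ ABD
    C ↦ D
    D ↦ CD
    A ↦ CA  (constrained at step 1)

A->CA, B->ABD, C->D, D->CD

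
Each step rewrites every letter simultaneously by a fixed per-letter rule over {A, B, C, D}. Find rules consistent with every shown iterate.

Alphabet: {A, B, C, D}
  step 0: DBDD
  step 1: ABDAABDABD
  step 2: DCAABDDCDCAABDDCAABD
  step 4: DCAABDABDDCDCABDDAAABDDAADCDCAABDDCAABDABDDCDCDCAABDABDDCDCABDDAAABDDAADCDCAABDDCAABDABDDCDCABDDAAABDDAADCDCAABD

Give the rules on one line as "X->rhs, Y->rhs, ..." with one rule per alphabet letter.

  step 1 ⇒ step 2: ABDAABDABD ⇒ DC·A·ABD·DC·DC·A·ABD·DC·A·ABD
    A ↦ DC
    B ↦ A
    D ↦ ABD
    C ↦ DAA  (constrained at step 2)

A->DC, B->A, C->DAA, D->ABD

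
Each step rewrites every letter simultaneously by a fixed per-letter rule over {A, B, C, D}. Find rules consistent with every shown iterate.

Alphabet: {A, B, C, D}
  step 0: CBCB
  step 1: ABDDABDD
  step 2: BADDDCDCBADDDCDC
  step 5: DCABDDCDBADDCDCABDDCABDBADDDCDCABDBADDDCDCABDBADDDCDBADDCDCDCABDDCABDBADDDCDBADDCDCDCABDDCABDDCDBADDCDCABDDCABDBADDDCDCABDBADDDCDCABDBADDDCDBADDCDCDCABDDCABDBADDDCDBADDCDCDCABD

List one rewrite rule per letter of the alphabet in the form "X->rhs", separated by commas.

A->BAD, B->D, C->ABD, D->DC

  step 1 ⇒ step 2: ABDDABDD ⇒ BAD·D·DC·DC·BAD·D·DC·DC
    A ↦ BAD
    B ↦ D
    D ↦ DC
  step 0 ⇒ step 1: CBCB ⇒ ABD·D·ABD·D
    C ↦ ABD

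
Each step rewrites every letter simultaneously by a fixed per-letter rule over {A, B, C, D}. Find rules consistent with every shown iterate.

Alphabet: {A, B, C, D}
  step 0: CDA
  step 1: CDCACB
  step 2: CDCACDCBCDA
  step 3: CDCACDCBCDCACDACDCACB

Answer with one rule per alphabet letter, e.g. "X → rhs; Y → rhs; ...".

A->CB, B->A, C->CD, D->CA

  step 2 ⇒ step 3: CDCACDCBCDA ⇒ CD·CA·CD·CB·CD·CA·CD·A·CD·CA·CB
    A ↦ CB
    B ↦ A
    C ↦ CD
    D ↦ CA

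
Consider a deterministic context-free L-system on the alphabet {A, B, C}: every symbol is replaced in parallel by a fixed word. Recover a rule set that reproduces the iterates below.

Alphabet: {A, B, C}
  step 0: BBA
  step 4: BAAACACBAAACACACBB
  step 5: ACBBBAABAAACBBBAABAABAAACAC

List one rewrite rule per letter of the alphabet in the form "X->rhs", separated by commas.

A->B, B->AC, C->AA

  step 4 ⇒ step 5: BAAACACBAAACACACBB ⇒ AC·B·B·B·AA·B·AA·AC·B·B·B·AA·B·AA·B·AA·AC·AC
    A ↦ B
    B ↦ AC
    C ↦ AA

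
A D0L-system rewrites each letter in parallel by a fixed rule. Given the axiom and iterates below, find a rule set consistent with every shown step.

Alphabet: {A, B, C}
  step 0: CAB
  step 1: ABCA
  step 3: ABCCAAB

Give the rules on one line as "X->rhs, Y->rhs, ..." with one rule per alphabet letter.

A->C, B->A, C->AB

  step 0 ⇒ step 1: CAB ⇒ AB·C·A
    A ↦ C
    B ↦ A
    C ↦ AB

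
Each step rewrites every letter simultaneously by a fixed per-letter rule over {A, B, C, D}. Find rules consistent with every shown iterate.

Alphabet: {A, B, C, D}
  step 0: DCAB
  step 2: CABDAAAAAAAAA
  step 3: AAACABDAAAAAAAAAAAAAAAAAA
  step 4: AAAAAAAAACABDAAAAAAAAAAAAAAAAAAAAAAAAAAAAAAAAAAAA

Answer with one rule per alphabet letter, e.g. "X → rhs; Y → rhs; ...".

  step 3 ⇒ step 4: AAACABDAAAAAAAAAAAAAAAAAA ⇒ AA·AA·AA·A·AA·CA·BD·AA·AA·AA·AA·AA·AA·AA·AA·AA·AA·AA·AA·AA·AA·AA·AA·AA·AA
    A ↦ AA
    B ↦ CA
    C ↦ A
    D ↦ BD

A->AA, B->CA, C->A, D->BD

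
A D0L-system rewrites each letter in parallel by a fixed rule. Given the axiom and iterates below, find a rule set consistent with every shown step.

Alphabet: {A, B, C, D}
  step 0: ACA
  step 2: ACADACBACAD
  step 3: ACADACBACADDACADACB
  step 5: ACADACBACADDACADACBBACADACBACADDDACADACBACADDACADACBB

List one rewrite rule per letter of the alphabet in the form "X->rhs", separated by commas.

A->AC, B->D, C->AD, D->B

  step 2 ⇒ step 3: ACADACBACAD ⇒ AC·AD·AC·B·AC·AD·D·AC·AD·AC·B
    A ↦ AC
    B ↦ D
    C ↦ AD
    D ↦ B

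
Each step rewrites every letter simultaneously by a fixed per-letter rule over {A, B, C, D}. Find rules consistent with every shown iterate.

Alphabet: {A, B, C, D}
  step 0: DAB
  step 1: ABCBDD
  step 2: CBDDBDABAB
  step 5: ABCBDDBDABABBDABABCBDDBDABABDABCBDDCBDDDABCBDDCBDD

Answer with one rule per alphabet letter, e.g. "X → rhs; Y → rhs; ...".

A->CBD, B->D, C->B, D->AB

  step 1 ⇒ step 2: ABCBDD ⇒ CBD·D·B·D·AB·AB
    A ↦ CBD
    B ↦ D
    C ↦ B
    D ↦ AB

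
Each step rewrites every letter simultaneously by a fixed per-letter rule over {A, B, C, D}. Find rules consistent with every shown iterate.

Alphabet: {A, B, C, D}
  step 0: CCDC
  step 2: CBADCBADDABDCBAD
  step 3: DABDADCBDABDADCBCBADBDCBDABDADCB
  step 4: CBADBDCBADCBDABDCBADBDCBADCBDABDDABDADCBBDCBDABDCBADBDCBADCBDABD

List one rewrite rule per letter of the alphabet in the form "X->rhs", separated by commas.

  step 3 ⇒ step 4: DABDADCBDABDADCBCBADBDCBDABDADCB ⇒ CB·AD·BD·CB·AD·CB·DA·BD·CB·AD·BD·CB·AD·CB·DA·BD·DA·BD·AD·CB·BD·CB·DA·BD·CB·AD·BD·CB·AD·CB·DA·BD
    A ↦ AD
    B ↦ BD
    C ↦ DA
    D ↦ CB

A->AD, B->BD, C->DA, D->CB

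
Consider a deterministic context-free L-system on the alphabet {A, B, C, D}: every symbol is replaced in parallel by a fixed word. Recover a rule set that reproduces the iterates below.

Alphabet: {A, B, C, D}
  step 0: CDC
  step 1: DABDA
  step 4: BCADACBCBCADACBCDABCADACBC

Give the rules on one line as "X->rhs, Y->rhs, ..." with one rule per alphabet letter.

A->C, B->BCA, C->DA, D->B

  step 0 ⇒ step 1: CDC ⇒ DA·B·DA
    C ↦ DA
    D ↦ B
    A ↦ C  (constrained at step 1)
    B ↦ BCA  (constrained at step 1)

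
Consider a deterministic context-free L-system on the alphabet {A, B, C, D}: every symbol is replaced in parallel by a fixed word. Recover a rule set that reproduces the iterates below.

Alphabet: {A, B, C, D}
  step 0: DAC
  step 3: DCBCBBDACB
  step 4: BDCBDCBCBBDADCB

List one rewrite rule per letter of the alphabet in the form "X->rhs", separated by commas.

  step 3 ⇒ step 4: DCBCBBDACB ⇒ B·D·CB·D·CB·CB·B·DA·D·CB
    A ↦ DA
    B ↦ CB
    C ↦ D
    D ↦ B

A->DA, B->CB, C->D, D->B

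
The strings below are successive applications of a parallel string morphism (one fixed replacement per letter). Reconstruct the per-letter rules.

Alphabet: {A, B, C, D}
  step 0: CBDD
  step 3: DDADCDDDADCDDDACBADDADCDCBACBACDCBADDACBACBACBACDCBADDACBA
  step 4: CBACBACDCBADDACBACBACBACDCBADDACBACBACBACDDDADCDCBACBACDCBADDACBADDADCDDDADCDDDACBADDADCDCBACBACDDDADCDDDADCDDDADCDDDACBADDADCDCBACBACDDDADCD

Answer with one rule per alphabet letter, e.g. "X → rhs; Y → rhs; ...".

A->CD, B->D, C->DDA, D->CBA

  step 3 ⇒ step 4: DDADCDDDADCDDDACBADDADCDCBACBACDCBADDACBACBACBACDCBADDACBA ⇒ CBA·CBA·CD·CBA·DDA·CBA·CBA·CBA·CD·CBA·DDA·CBA·CBA·CBA·CD·DDA·D·CD·CBA·CBA·CD·CBA·DDA·CBA·DDA·D·CD·DDA·D·CD·DDA·CBA·DDA·D·CD·CBA·CBA·CD·DDA·D·CD·DDA·D·CD·DDA·D·CD·DDA·CBA·DDA·D·CD·CBA·CBA·CD·DDA·D·CD
    A ↦ CD
    B ↦ D
    C ↦ DDA
    D ↦ CBA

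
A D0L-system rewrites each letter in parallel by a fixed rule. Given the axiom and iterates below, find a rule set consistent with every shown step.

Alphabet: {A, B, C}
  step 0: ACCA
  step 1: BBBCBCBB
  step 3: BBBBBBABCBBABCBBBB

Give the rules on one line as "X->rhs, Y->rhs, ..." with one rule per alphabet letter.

A->BB, B->A, C->BC

  step 0 ⇒ step 1: ACCA ⇒ BB·BC·BC·BB
    A ↦ BB
    C ↦ BC
    B ↦ A  (constrained at step 1)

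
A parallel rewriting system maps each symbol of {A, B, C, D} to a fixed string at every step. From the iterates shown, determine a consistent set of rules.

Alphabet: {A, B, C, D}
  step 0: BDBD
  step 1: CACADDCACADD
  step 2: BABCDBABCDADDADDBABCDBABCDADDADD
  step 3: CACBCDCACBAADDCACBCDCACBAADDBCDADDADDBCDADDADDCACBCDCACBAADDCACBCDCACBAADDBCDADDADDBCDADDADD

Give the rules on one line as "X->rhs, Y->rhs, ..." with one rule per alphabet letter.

  step 2 ⇒ step 3: BABCDBABCDADDADDBABCDBABCDADDADD ⇒ CAC·BCD·CAC·BA·ADD·CAC·BCD·CAC·BA·ADD·BCD·ADD·ADD·BCD·ADD·ADD·CAC·BCD·CAC·BA·ADD·CAC·BCD·CAC·BA·ADD·BCD·ADD·ADD·BCD·ADD·ADD
    A ↦ BCD
    B ↦ CAC
    C ↦ BA
    D ↦ ADD

A->BCD, B->CAC, C->BA, D->ADD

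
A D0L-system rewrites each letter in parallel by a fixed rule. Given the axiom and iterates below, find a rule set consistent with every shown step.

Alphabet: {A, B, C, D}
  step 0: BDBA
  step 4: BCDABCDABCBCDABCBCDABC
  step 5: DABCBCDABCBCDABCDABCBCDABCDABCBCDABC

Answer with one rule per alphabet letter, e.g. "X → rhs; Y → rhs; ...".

A->C, B->DA, C->BC, D->B

  step 4 ⇒ step 5: BCDABCDABCBCDABCBCDABC ⇒ DA·BC·B·C·DA·BC·B·C·DA·BC·DA·BC·B·C·DA·BC·DA·BC·B·C·DA·BC
    A ↦ C
    B ↦ DA
    C ↦ BC
    D ↦ B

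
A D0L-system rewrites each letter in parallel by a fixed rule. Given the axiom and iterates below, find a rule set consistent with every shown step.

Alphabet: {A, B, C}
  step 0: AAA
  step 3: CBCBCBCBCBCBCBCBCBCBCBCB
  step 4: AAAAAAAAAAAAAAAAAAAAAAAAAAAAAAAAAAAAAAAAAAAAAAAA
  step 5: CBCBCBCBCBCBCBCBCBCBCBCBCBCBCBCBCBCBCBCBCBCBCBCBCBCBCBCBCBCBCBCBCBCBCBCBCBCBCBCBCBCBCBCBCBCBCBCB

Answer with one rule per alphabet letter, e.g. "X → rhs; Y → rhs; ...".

  step 4 ⇒ step 5: AAAAAAAAAAAAAAAAAAAAAAAAAAAAAAAAAAAAAAAAAAAAAAAA ⇒ CB·CB·CB·CB·CB·CB·CB·CB·CB·CB·CB·CB·CB·CB·CB·CB·CB·CB·CB·CB·CB·CB·CB·CB·CB·CB·CB·CB·CB·CB·CB·CB·CB·CB·CB·CB·CB·CB·CB·CB·CB·CB·CB·CB·CB·CB·CB·CB
    A ↦ CB
  step 3 ⇒ step 4: CBCBCBCBCBCBCBCBCBCBCBCB ⇒ AA·AA·AA·AA·AA·AA·AA·AA·AA·AA·AA·AA·AA·AA·AA·AA·AA·AA·AA·AA·AA·AA·AA·AA
    B ↦ AA
  step 3 ⇒ step 4: CBCBCBCBCBCBCBCBCBCBCBCB ⇒ AA·AA·AA·AA·AA·AA·AA·AA·AA·AA·AA·AA·AA·AA·AA·AA·AA·AA·AA·AA·AA·AA·AA·AA
    C ↦ AA

A->CB, B->AA, C->AA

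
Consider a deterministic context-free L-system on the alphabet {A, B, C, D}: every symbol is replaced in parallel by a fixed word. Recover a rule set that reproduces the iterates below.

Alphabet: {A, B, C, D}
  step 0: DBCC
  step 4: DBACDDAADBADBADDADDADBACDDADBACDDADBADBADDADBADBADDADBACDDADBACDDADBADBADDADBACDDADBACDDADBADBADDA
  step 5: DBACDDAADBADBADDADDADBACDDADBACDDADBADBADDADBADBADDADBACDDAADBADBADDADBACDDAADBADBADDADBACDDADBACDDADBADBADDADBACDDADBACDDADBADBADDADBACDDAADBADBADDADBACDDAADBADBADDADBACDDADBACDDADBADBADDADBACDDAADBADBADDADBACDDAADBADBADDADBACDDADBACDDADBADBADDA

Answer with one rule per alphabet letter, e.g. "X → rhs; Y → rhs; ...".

  step 4 ⇒ step 5: DBACDDAADBADBADDADDADBACDDADBACDDADBADBADDADBADBADDADBACDDADBACDDADBADBADDADBACDDADBACDDADBADBADDA ⇒ DBA·C·DDA·A·DBA·DBA·DDA·DDA·DBA·C·DDA·DBA·C·DDA·DBA·DBA·DDA·DBA·DBA·DDA·DBA·C·DDA·A·DBA·DBA·DDA·DBA·C·DDA·A·DBA·DBA·DDA·DBA·C·DDA·DBA·C·DDA·DBA·DBA·DDA·DBA·C·DDA·DBA·C·DDA·DBA·DBA·DDA·DBA·C·DDA·A·DBA·DBA·DDA·DBA·C·DDA·A·DBA·DBA·DDA·DBA·C·DDA·DBA·C·DDA·DBA·DBA·DDA·DBA·C·DDA·A·DBA·DBA·DDA·DBA·C·DDA·A·DBA·DBA·DDA·DBA·C·DDA·DBA·C·DDA·DBA·DBA·DDA
    A ↦ DDA
    B ↦ C
    C ↦ A
    D ↦ DBA

A->DDA, B->C, C->A, D->DBA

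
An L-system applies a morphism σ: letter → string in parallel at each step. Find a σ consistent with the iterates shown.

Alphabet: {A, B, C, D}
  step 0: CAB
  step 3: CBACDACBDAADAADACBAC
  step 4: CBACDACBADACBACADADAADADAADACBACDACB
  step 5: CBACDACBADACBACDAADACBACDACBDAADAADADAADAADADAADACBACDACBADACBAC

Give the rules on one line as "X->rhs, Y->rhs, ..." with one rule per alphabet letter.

A->DA, B->AC, C->CB, D->A

  step 4 ⇒ step 5: CBACDACBADACBACADADAADADAADACBACDACB ⇒ CB·AC·DA·CB·A·DA·CB·AC·DA·A·DA·CB·AC·DA·CB·DA·A·DA·A·DA·DA·A·DA·A·DA·DA·A·DA·CB·AC·DA·CB·A·DA·CB·AC
    A ↦ DA
    B ↦ AC
    C ↦ CB
    D ↦ A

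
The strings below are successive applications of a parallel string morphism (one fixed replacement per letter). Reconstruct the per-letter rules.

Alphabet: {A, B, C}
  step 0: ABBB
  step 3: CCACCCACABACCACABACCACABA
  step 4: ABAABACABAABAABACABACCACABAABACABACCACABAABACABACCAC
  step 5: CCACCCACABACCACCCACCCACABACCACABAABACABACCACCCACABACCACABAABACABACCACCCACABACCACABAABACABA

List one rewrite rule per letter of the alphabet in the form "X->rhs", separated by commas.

A->C, B->CA, C->ABA

  step 4 ⇒ step 5: ABAABACABAABAABACABACCACABAABACABACCACABAABACABACCAC ⇒ C·CA·C·C·CA·C·ABA·C·CA·C·C·CA·C·C·CA·C·ABA·C·CA·C·ABA·ABA·C·ABA·C·CA·C·C·CA·C·ABA·C·CA·C·ABA·ABA·C·ABA·C·CA·C·C·CA·C·ABA·C·CA·C·ABA·ABA·C·ABA
    A ↦ C
    B ↦ CA
    C ↦ ABA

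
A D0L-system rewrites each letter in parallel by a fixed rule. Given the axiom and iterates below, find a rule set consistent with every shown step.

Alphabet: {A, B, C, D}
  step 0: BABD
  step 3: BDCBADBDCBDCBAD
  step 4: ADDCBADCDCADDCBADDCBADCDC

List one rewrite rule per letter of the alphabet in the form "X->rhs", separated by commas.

A->C, B->AD, C->B, D->DC

  step 3 ⇒ step 4: BDCBADBDCBDCBAD ⇒ AD·DC·B·AD·C·DC·AD·DC·B·AD·DC·B·AD·C·DC
    A ↦ C
    B ↦ AD
    C ↦ B
    D ↦ DC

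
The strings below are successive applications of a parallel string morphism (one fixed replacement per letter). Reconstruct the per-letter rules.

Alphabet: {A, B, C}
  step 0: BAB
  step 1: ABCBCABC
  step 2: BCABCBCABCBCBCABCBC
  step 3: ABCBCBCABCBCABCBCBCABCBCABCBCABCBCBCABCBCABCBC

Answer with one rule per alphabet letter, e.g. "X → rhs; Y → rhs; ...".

A->BC, B->ABC, C->BC

  step 2 ⇒ step 3: BCABCBCABCBCBCABCBC ⇒ ABC·BC·BC·ABC·BC·ABC·BC·BC·ABC·BC·ABC·BC·ABC·BC·BC·ABC·BC·ABC·BC
    A ↦ BC
    B ↦ ABC
    C ↦ BC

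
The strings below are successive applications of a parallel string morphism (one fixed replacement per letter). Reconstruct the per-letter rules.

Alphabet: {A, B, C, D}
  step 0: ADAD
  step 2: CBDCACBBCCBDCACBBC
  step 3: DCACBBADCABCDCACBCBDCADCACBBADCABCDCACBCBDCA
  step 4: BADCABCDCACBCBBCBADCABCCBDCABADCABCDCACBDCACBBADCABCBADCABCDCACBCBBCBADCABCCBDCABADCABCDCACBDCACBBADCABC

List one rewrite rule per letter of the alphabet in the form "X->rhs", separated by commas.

A->BC, B->CB, C->DCA, D->BA

  step 3 ⇒ step 4: DCACBBADCABCDCACBCBDCADCACBBADCABCDCACBCBDCA ⇒ BA·DCA·BC·DCA·CB·CB·BC·BA·DCA·BC·CB·DCA·BA·DCA·BC·DCA·CB·DCA·CB·BA·DCA·BC·BA·DCA·BC·DCA·CB·CB·BC·BA·DCA·BC·CB·DCA·BA·DCA·BC·DCA·CB·DCA·CB·BA·DCA·BC
    A ↦ BC
    B ↦ CB
    C ↦ DCA
    D ↦ BA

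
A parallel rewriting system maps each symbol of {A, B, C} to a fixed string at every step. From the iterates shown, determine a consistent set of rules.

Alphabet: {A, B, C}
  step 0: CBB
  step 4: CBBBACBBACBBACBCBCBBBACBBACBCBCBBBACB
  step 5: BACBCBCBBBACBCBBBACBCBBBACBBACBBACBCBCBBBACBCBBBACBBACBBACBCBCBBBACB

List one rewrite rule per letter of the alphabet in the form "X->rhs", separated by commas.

A->B, B->CB, C->BA

  step 4 ⇒ step 5: CBBBACBBACBBACBCBCBBBACBBACBCBCBBBACB ⇒ BA·CB·CB·CB·B·BA·CB·CB·B·BA·CB·CB·B·BA·CB·BA·CB·BA·CB·CB·CB·B·BA·CB·CB·B·BA·CB·BA·CB·BA·CB·CB·CB·B·BA·CB
    A ↦ B
    B ↦ CB
    C ↦ BA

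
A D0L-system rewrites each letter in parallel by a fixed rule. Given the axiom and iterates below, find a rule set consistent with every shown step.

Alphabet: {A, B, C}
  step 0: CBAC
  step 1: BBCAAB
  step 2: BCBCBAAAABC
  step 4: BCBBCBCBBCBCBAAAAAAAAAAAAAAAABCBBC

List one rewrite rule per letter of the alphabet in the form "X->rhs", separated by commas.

A->AA, B->BC, C->B

  step 1 ⇒ step 2: BBCAAB ⇒ BC·BC·B·AA·AA·BC
    A ↦ AA
    B ↦ BC
    C ↦ B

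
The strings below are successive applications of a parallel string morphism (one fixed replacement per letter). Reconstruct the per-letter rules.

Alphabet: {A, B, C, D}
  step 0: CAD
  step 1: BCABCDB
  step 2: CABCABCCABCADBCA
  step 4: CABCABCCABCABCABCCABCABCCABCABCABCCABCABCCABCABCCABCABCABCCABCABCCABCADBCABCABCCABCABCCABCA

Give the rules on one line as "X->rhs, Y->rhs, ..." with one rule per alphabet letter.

  step 1 ⇒ step 2: BCABCDB ⇒ CA·BCA·BC·CA·BCA·DB·CA
    A ↦ BC
    B ↦ CA
    C ↦ BCA
    D ↦ DB

A->BC, B->CA, C->BCA, D->DB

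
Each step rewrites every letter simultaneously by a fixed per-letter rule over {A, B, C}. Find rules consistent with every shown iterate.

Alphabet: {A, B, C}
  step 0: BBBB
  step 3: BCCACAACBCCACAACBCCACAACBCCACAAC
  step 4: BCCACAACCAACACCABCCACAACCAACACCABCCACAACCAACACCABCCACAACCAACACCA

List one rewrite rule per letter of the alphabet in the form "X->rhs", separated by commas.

A->AC, B->BC, C->CA

  step 3 ⇒ step 4: BCCACAACBCCACAACBCCACAACBCCACAAC ⇒ BC·CA·CA·AC·CA·AC·AC·CA·BC·CA·CA·AC·CA·AC·AC·CA·BC·CA·CA·AC·CA·AC·AC·CA·BC·CA·CA·AC·CA·AC·AC·CA
    A ↦ AC
    B ↦ BC
    C ↦ CA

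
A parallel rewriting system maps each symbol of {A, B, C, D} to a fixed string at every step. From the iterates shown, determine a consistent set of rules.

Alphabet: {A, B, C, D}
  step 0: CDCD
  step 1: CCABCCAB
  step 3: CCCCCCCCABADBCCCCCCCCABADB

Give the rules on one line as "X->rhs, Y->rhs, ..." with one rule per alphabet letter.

A->DB, B->A, C->CC, D->AB

  step 0 ⇒ step 1: CDCD ⇒ CC·AB·CC·AB
    C ↦ CC
    D ↦ AB
    A ↦ DB  (constrained at step 1)
    B ↦ A  (constrained at step 1)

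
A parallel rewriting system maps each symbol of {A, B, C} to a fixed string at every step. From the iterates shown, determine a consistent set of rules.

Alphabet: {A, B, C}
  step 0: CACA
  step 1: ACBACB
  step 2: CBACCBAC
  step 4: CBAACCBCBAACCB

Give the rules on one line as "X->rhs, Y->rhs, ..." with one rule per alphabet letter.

A->CB, B->C, C->A

  step 1 ⇒ step 2: ACBACB ⇒ CB·A·C·CB·A·C
    A ↦ CB
    B ↦ C
    C ↦ A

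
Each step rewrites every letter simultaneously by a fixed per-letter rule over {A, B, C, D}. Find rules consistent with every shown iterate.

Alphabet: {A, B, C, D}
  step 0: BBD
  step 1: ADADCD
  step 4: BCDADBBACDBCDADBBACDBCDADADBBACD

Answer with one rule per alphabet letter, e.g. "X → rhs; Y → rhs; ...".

A->B, B->AD, C->BA, D->CD

  step 0 ⇒ step 1: BBD ⇒ AD·AD·CD
    B ↦ AD
    D ↦ CD
    A ↦ B  (constrained at step 1)
    C ↦ BA  (constrained at step 1)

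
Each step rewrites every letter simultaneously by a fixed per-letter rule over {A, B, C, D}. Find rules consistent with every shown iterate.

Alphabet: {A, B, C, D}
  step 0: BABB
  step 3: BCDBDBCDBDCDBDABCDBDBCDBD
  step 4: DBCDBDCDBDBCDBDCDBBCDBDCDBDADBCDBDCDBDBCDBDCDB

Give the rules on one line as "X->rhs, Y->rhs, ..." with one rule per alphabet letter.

A->DA, B->D, C->B, D->CDB

  step 3 ⇒ step 4: BCDBDBCDBDCDBDABCDBDBCDBD ⇒ D·B·CDB·D·CDB·D·B·CDB·D·CDB·B·CDB·D·CDB·DA·D·B·CDB·D·CDB·D·B·CDB·D·CDB
    A ↦ DA
    B ↦ D
    C ↦ B
    D ↦ CDB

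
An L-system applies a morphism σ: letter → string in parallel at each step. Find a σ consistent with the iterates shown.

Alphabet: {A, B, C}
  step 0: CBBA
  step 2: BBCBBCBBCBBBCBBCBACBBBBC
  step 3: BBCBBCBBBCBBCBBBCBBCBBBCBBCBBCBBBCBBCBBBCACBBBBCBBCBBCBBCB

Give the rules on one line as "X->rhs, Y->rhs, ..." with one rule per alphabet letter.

A->ACB, B->BBC, C->B

  step 2 ⇒ step 3: BBCBBCBBCBBBCBBCBACBBBBC ⇒ BBC·BBC·B·BBC·BBC·B·BBC·BBC·B·BBC·BBC·BBC·B·BBC·BBC·B·BBC·ACB·B·BBC·BBC·BBC·BBC·B
    A ↦ ACB
    B ↦ BBC
    C ↦ B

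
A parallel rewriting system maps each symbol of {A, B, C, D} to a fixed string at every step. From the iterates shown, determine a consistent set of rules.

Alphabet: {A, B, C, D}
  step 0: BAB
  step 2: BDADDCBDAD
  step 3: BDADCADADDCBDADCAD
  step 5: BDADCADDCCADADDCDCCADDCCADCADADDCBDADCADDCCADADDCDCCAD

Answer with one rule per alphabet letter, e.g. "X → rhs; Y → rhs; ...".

  step 2 ⇒ step 3: BDADDCBDAD ⇒ BD·AD·C·AD·AD·DC·BD·AD·C·AD
    A ↦ C
    B ↦ BD
    C ↦ DC
    D ↦ AD

A->C, B->BD, C->DC, D->AD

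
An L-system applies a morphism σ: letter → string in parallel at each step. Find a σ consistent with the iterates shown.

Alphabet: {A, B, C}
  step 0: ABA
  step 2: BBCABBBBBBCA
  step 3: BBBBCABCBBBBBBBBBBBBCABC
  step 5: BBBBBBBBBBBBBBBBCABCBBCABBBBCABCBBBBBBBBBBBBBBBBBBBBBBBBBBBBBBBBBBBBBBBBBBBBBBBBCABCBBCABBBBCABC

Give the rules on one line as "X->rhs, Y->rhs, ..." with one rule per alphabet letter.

  step 2 ⇒ step 3: BBCABBBBBBCA ⇒ BB·BB·CA·BC·BB·BB·BB·BB·BB·BB·CA·BC
    A ↦ BC
    B ↦ BB
    C ↦ CA

A->BC, B->BB, C->CA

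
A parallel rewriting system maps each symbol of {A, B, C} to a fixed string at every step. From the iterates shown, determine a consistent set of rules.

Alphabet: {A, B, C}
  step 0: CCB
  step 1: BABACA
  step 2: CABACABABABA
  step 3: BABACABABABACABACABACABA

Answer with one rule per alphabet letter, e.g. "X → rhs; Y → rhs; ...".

A->BA, B->CA, C->BA

  step 2 ⇒ step 3: CABACABABABA ⇒ BA·BA·CA·BA·BA·BA·CA·BA·CA·BA·CA·BA
    A ↦ BA
    B ↦ CA
    C ↦ BA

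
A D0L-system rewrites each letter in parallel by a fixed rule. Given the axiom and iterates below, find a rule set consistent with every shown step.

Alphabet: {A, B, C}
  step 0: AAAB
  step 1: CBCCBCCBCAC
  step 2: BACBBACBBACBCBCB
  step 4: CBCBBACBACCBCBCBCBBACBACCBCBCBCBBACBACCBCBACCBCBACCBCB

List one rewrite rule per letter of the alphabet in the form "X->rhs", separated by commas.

A->CBC, B->AC, C->B

  step 1 ⇒ step 2: CBCCBCCBCAC ⇒ B·AC·B·B·AC·B·B·AC·B·CBC·B
    A ↦ CBC
    B ↦ AC
    C ↦ B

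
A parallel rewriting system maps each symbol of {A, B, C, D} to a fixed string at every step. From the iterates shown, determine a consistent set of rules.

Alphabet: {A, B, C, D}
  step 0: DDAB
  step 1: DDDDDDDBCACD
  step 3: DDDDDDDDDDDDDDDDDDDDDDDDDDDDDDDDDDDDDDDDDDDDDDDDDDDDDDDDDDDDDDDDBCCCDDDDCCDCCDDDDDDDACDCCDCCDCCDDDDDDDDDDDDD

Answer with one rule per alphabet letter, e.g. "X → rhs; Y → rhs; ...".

A->DBC, B->ACD, C->CCD, D->DDD

  step 0 ⇒ step 1: DDAB ⇒ DDD·DDD·DBC·ACD
    A ↦ DBC
    B ↦ ACD
    D ↦ DDD
    C ↦ CCD  (constrained at step 1)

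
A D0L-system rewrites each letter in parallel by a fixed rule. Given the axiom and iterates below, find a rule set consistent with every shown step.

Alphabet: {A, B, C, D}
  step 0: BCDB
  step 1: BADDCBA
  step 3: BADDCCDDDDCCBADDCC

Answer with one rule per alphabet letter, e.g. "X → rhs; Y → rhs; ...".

A->DD, B->BA, C->DD, D->C

  step 0 ⇒ step 1: BCDB ⇒ BA·DD·C·BA
    B ↦ BA
    C ↦ DD
    D ↦ C
    A ↦ DD  (constrained at step 1)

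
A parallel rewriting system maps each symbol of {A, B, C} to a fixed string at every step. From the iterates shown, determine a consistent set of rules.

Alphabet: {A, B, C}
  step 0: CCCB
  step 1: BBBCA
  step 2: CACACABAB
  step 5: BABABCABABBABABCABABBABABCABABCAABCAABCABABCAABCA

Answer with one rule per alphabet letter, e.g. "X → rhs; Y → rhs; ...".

  step 1 ⇒ step 2: BBBCA ⇒ CA·CA·CA·B·AB
    A ↦ AB
    B ↦ CA
    C ↦ B

A->AB, B->CA, C->B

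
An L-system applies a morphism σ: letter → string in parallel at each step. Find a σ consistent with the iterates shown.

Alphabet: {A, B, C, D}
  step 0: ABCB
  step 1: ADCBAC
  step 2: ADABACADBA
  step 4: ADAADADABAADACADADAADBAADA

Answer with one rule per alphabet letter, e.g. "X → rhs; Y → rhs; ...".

  step 1 ⇒ step 2: ADCBAC ⇒ AD·A·BA·C·AD·BA
    A ↦ AD
    B ↦ C
    C ↦ BA
    D ↦ A

A->AD, B->C, C->BA, D->A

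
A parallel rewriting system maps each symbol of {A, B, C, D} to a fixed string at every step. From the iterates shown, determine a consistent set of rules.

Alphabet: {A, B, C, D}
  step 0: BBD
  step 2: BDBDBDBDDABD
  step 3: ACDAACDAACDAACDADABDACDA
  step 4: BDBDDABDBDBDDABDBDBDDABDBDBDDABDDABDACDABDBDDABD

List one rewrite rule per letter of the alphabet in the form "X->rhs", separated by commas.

A->BD, B->AC, C->BD, D->DA

  step 3 ⇒ step 4: ACDAACDAACDAACDADABDACDA ⇒ BD·BD·DA·BD·BD·BD·DA·BD·BD·BD·DA·BD·BD·BD·DA·BD·DA·BD·AC·DA·BD·BD·DA·BD
    A ↦ BD
    B ↦ AC
    C ↦ BD
    D ↦ DA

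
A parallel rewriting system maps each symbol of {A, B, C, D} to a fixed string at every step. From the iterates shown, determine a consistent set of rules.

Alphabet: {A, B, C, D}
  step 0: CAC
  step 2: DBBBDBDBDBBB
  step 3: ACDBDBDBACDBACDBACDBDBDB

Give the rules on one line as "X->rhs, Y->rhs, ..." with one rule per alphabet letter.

A->BB, B->DB, C->BA, D->AC

  step 2 ⇒ step 3: DBBBDBDBDBBB ⇒ AC·DB·DB·DB·AC·DB·AC·DB·AC·DB·DB·DB
    B ↦ DB
    D ↦ AC
    A ↦ BB  (constrained at step 0)
    C ↦ BA  (constrained at step 0)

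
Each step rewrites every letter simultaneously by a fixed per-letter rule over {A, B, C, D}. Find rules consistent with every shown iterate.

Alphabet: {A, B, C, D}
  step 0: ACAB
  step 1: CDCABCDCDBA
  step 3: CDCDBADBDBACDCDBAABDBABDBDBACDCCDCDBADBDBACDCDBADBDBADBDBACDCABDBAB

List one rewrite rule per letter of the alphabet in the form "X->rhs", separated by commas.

A->CDC, B->DBA, C->AB, D->DB

  step 0 ⇒ step 1: ACAB ⇒ CDC·AB·CDC·DBA
    A ↦ CDC
    B ↦ DBA
    C ↦ AB
    D ↦ DB  (constrained at step 1)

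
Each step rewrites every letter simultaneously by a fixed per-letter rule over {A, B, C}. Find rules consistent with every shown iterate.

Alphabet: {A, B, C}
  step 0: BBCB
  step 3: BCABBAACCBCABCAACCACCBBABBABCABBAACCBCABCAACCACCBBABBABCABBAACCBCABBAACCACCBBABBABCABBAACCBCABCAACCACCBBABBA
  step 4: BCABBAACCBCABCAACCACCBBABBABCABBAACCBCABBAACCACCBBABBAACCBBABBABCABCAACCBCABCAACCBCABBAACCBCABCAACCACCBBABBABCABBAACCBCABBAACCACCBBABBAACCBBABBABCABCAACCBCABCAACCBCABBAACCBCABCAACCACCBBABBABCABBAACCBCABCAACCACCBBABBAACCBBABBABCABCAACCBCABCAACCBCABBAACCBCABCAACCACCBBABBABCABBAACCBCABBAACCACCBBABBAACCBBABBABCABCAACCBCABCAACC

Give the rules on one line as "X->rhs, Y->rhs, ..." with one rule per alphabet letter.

A->ACC, B->BCA, C->BBA

  step 3 ⇒ step 4: BCABBAACCBCABCAACCACCBBABBABCABBAACCBCABCAACCACCBBABBABCABBAACCBCABBAACCACCBBABBABCABBAACCBCABCAACCACCBBABBA ⇒ BCA·BBA·ACC·BCA·BCA·ACC·ACC·BBA·BBA·BCA·BBA·ACC·BCA·BBA·ACC·ACC·BBA·BBA·ACC·BBA·BBA·BCA·BCA·ACC·BCA·BCA·ACC·BCA·BBA·ACC·BCA·BCA·ACC·ACC·BBA·BBA·BCA·BBA·ACC·BCA·BBA·ACC·ACC·BBA·BBA·ACC·BBA·BBA·BCA·BCA·ACC·BCA·BCA·ACC·BCA·BBA·ACC·BCA·BCA·ACC·ACC·BBA·BBA·BCA·BBA·ACC·BCA·BCA·ACC·ACC·BBA·BBA·ACC·BBA·BBA·BCA·BCA·ACC·BCA·BCA·ACC·BCA·BBA·ACC·BCA·BCA·ACC·ACC·BBA·BBA·BCA·BBA·ACC·BCA·BBA·ACC·ACC·BBA·BBA·ACC·BBA·BBA·BCA·BCA·ACC·BCA·BCA·ACC
    A ↦ ACC
    B ↦ BCA
    C ↦ BBA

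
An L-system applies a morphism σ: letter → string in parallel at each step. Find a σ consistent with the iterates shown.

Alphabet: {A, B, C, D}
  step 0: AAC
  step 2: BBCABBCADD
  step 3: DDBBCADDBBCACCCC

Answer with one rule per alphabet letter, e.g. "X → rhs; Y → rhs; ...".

A->CA, B->D, C->BB, D->CC

  step 2 ⇒ step 3: BBCABBCADD ⇒ D·D·BB·CA·D·D·BB·CA·CC·CC
    A ↦ CA
    B ↦ D
    C ↦ BB
    D ↦ CC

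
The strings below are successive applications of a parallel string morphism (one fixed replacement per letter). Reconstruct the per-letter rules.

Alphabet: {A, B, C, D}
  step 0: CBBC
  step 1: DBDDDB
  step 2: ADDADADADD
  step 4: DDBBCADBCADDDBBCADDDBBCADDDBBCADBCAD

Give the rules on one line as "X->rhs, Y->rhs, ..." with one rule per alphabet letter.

  step 1 ⇒ step 2: DBDDDB ⇒ AD·D·AD·AD·AD·D
    B ↦ D
    D ↦ AD
    A ↦ BC  (constrained at step 2)
  step 0 ⇒ step 1: CBBC ⇒ DB·D·D·DB
    C ↦ DB

A->BC, B->D, C->DB, D->AD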